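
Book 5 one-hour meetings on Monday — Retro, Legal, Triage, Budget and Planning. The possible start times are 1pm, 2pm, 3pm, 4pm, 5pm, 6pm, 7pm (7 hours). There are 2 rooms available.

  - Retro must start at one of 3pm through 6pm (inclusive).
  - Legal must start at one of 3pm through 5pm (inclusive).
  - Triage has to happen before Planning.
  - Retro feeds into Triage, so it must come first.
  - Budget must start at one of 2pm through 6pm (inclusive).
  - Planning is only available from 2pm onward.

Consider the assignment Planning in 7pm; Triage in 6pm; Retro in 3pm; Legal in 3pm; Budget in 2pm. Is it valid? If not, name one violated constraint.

Yes, all constraints hold

Retro must start at one of 3pm through 6pm (inclusive) — holds.
Planning is only available from 2pm onward — holds.
Retro feeds into Triage, so it must come first — holds.
Legal must start at one of 3pm through 5pm (inclusive) — holds.
Budget must start at one of 2pm through 6pm (inclusive) — holds.
Triage has to happen before Planning — holds.
There are 2 rooms available — holds.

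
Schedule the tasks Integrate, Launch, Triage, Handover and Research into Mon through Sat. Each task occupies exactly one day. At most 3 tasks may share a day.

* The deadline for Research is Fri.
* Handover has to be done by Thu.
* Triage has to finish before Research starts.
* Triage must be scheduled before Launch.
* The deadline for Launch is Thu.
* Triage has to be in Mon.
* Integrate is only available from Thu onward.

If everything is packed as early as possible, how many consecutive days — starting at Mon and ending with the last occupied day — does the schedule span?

4 days

The precedence chain requires at least 2 distinct days.
With at most 3 per day and 5 tasks, at least 2 days are needed.
Integrate can't be placed before Thu — that is day 4 counting from Mon — so the schedule must run through at least 4 days.
4 works (last occupied day: Thu): for example Research in Tue; Handover in Mon; Launch in Tue; Integrate in Thu; Triage in Mon.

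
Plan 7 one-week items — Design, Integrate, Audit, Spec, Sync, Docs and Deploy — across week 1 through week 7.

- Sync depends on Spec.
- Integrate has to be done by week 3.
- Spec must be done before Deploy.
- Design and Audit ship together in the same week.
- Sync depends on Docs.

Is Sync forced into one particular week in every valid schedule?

No

Sync can be week 2 (e.g. Sync in week 2; Audit in week 1; Docs in week 1; Deploy in week 2; Design in week 1; Integrate in week 1; Spec in week 1) or week 3 (e.g. Design -> week 1, Sync -> week 3, Deploy -> week 2, Audit -> week 1, Integrate -> week 1, Spec -> week 1, Docs -> week 1).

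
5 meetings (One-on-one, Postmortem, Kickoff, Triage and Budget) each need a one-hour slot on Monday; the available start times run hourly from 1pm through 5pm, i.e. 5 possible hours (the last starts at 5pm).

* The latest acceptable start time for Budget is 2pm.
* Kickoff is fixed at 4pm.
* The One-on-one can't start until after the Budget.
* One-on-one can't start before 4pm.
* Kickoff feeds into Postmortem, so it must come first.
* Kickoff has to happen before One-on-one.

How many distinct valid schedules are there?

10

Splitting on Triage: it can be 1pm (2), 2pm (2), 3pm (2), 4pm (2), 5pm (2). Listing each branch's schedules as (One-on-one, Postmortem, Kickoff, Budget):
Triage=1pm: (5pm,5pm,4pm,1pm) (5pm,5pm,4pm,2pm) — 2.
Triage=2pm: (5pm,5pm,4pm,1pm) (5pm,5pm,4pm,2pm) — 2.
Triage=3pm: (5pm,5pm,4pm,1pm) (5pm,5pm,4pm,2pm) — 2.
Triage=4pm: (5pm,5pm,4pm,1pm) (5pm,5pm,4pm,2pm) — 2.
Triage=5pm: (5pm,5pm,4pm,1pm) (5pm,5pm,4pm,2pm) — 2.
Summing: 2 + 2 + 2 + 2 + 2 = 10.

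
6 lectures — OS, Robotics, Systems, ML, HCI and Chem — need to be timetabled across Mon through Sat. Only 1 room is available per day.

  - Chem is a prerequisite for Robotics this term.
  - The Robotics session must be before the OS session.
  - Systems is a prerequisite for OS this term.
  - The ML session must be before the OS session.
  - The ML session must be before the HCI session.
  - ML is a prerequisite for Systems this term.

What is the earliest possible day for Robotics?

Tue

Precedence pushes Robotics to at least Tue; downstream work caps Robotics at Fri.
Robotics at Tue is achievable: Chem in Mon, OS in Fri, Systems in Thu, Robotics in Tue, HCI in Sat, ML in Wed.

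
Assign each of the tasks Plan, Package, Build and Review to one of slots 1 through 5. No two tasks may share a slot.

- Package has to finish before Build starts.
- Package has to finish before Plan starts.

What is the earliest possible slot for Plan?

2

Precedence pushes Plan to at least 2.
Plan at 2 is achievable: Build=3; Review=4; Package=1; Plan=2.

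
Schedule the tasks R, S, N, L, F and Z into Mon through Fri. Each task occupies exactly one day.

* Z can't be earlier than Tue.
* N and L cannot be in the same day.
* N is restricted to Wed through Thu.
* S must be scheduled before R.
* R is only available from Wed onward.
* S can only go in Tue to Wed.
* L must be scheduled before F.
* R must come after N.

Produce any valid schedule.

L=Mon; N=Wed; R=Thu; F=Tue; S=Tue; Z=Tue

Checking: S(Tue) before R(Thu); N(Wed) before R(Thu); L(Mon) before F(Tue); N(Wed) != L(Mon); N=Wed in [Wed,Thu]; S=Tue in [Tue,Wed]; Z=Tue in [Tue,Fri]; R=Thu in [Wed,Fri].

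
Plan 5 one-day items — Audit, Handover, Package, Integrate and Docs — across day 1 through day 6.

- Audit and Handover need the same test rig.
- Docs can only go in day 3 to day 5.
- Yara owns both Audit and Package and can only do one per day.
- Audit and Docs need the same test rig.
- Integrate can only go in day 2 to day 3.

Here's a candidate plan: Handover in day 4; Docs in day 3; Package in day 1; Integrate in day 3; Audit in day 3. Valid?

No — it violates: Audit and Docs need the same test rig

Docs can only go in day 3 to day 5 — holds.
Yara owns both Audit and Package and can only do one per day — holds.
Audit and Docs need the same test rig — violated.
Integrate can only go in day 2 to day 3 — holds.
Audit and Handover need the same test rig — holds.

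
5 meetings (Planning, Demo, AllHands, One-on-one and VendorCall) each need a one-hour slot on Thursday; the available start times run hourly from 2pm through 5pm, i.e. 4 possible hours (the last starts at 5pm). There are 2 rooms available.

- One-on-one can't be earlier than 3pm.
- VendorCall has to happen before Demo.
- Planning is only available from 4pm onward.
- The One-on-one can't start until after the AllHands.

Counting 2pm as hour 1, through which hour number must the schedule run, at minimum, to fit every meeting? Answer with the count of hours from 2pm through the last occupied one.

3

The precedence chain requires at least 2 distinct hours.
With at most 2 per hour and 5 meetings, at least 3 hours are needed.
Planning can't be placed before 4pm — that is hour 3 counting from 2pm — so the schedule must run through at least 3 hours.
3 works (last occupied hour: 4pm): for example Planning -> 4pm; Demo -> 3pm; One-on-one -> 3pm; AllHands -> 2pm; VendorCall -> 2pm.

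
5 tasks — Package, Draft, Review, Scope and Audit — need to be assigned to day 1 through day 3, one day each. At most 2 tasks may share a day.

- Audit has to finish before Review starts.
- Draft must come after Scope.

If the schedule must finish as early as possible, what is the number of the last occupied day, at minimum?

The precedence chain requires at least 2 distinct days.
With at most 2 per day and 5 tasks, at least 3 days are needed.
3 works (last occupied day: day 3): for example Audit -> day 1; Package -> day 3; Review -> day 2; Draft -> day 2; Scope -> day 1.

3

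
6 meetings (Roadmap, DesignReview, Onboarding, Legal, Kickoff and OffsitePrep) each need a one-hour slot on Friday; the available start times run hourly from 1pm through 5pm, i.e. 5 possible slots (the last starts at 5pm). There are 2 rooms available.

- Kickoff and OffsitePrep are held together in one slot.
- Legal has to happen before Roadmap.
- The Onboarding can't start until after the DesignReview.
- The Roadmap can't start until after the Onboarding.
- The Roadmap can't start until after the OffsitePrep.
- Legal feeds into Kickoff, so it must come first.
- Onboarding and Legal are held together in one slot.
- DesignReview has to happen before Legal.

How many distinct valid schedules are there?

5

Splitting on Roadmap: it can be 4pm (1), 5pm (4). Listing each branch's schedules as (DesignReview, Onboarding, Legal, Kickoff, OffsitePrep):
Roadmap=4pm: (1pm,2pm,2pm,3pm,3pm) — 1.
Roadmap=5pm: (1pm,2pm,2pm,3pm,3pm) (1pm,2pm,2pm,4pm,4pm) (1pm,3pm,3pm,4pm,4pm) (2pm,3pm,3pm,4pm,4pm) — 4.
Summing: 1 + 4 = 5.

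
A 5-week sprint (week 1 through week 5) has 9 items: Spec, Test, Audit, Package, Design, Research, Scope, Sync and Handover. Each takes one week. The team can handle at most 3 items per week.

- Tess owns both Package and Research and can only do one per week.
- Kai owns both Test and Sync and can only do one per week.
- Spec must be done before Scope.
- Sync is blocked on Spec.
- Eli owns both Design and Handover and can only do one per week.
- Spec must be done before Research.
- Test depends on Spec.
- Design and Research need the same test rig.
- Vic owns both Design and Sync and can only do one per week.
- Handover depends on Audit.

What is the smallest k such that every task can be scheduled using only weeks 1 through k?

The precedence chain requires at least 2 distinct weeks.
With at most 3 per week and 9 tasks, at least 3 weeks are needed.
3 works (last occupied week: week 3): for example Spec -> week 1; Handover -> week 3; Test -> week 2; Scope -> week 2; Audit -> week 1; Sync -> week 3; Design -> week 1; Research -> week 2; Package -> week 3.

3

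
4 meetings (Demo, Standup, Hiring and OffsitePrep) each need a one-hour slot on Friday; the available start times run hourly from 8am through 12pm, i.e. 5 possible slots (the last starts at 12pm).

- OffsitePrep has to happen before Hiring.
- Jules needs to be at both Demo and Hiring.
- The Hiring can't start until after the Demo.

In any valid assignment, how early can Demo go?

8am

Downstream work caps Demo at 11am.
Demo at 8am is achievable: OffsitePrep in 8am; Standup in 8am; Demo in 8am; Hiring in 9am.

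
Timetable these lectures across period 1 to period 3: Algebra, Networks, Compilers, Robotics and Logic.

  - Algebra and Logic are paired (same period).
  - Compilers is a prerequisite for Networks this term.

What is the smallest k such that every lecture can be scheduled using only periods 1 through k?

2 periods

The precedence chain requires at least 2 distinct periods.
2 works (last occupied period: period 2): for example Algebra in period 1, Robotics in period 1, Logic in period 1, Compilers in period 1, Networks in period 2.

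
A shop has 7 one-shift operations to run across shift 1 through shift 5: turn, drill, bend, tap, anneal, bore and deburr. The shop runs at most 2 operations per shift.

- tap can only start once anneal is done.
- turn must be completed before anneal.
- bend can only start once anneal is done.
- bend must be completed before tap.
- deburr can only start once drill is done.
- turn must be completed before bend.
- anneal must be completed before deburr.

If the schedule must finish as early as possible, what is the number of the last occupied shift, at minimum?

4

The precedence chain requires at least 4 distinct shifts.
With at most 2 per shift and 7 operations, at least 4 shifts are needed.
4 works (last occupied shift: shift 4): for example bore in shift 2, deburr in shift 3, drill in shift 1, tap in shift 4, anneal in shift 2, turn in shift 1, bend in shift 3.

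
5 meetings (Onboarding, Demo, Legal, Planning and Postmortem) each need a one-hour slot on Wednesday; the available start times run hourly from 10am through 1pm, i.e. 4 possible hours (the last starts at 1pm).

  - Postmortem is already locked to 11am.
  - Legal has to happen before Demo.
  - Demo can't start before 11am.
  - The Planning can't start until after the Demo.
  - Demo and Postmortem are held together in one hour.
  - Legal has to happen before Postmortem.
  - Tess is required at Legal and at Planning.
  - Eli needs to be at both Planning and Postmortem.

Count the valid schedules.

8

Splitting on Onboarding: it can be 10am (2), 11am (2), 12pm (2), 1pm (2). Listing each branch's schedules as (Demo, Legal, Planning, Postmortem):
Onboarding=10am: (11am,10am,12pm,11am) (11am,10am,1pm,11am) — 2.
Onboarding=11am: (11am,10am,12pm,11am) (11am,10am,1pm,11am) — 2.
Onboarding=12pm: (11am,10am,12pm,11am) (11am,10am,1pm,11am) — 2.
Onboarding=1pm: (11am,10am,12pm,11am) (11am,10am,1pm,11am) — 2.
Summing: 2 + 2 + 2 + 2 = 8.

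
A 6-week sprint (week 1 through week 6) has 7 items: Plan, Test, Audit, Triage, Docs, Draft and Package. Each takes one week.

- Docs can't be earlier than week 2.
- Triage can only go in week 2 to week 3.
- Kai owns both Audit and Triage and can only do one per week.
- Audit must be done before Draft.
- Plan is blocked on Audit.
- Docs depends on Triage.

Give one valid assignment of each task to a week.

Package -> week 1, Test -> week 1, Plan -> week 2, Docs -> week 3, Audit -> week 1, Triage -> week 2, Draft -> week 2

Checking: Audit(week 1) before Plan(week 2); Audit(week 1) before Draft(week 2); Triage(week 2) before Docs(week 3); Audit(week 1) != Triage(week 2); Triage=week 2 in [week 2,week 3]; Docs=week 3 in [week 2,week 6].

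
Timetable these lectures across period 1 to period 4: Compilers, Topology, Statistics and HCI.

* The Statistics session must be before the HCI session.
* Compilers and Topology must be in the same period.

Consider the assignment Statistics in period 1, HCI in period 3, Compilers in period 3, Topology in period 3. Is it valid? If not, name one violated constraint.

Valid

Compilers and Topology must be in the same period — holds.
The Statistics session must be before the HCI session — holds.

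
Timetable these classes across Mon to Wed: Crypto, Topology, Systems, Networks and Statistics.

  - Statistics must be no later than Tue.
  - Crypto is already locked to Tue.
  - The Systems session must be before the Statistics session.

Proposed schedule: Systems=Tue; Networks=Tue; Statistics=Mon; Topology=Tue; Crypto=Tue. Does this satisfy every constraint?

Statistics must be no later than Tue — holds.
Crypto is already locked to Tue — holds.
The Systems session must be before the Statistics session — violated.

Invalid. The Systems session must be before the Statistics session.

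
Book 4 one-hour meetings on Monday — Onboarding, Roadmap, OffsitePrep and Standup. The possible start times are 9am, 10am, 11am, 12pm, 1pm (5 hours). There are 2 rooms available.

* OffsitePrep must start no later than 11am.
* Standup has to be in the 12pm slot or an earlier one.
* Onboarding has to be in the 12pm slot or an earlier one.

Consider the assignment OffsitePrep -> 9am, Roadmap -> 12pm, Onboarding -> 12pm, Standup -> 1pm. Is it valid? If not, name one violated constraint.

No — it violates: Standup has to be in the 12pm slot or an earlier one

There are 2 rooms available — holds.
Onboarding has to be in the 12pm slot or an earlier one — holds.
OffsitePrep must start no later than 11am — holds.
Standup has to be in the 12pm slot or an earlier one — violated.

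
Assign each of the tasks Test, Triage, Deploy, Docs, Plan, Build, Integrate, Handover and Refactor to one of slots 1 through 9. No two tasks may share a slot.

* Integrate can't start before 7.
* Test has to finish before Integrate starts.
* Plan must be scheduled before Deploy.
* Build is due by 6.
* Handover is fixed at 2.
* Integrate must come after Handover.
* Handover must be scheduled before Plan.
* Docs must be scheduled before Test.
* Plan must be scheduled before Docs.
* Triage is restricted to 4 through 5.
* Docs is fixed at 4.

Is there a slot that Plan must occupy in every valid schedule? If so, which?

3

Handover is fixed at 2 and must come before Plan, so Plan is at least 3.
Docs is fixed at 4 and must come after Plan, so Plan is at most 3.
So Plan must be 3.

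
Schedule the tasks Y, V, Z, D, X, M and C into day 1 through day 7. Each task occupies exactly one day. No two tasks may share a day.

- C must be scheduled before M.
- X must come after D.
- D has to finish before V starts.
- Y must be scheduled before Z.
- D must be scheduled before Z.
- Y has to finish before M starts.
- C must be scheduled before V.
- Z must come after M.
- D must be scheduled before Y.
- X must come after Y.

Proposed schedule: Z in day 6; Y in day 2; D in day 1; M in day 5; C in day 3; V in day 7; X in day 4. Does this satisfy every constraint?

Yes

Z must come after M — holds.
C must be scheduled before M — holds.
Y must be scheduled before Z — holds.
D has to finish before V starts — holds.
X must come after Y — holds.
Y has to finish before M starts — holds.
X must come after D — holds.
No two tasks may share a day — holds.
D must be scheduled before Z — holds.
D must be scheduled before Y — holds.
C must be scheduled before V — holds.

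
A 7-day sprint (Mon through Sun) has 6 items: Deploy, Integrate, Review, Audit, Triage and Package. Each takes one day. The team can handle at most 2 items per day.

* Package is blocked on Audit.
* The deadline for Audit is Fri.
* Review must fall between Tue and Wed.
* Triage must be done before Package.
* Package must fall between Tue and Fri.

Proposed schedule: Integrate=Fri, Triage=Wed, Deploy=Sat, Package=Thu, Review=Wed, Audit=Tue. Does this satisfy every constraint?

Yes, all constraints hold

Package must fall between Tue and Fri — holds.
Review must fall between Tue and Wed — holds.
Package is blocked on Audit — holds.
The deadline for Audit is Fri — holds.
Triage must be done before Package — holds.
The team can handle at most 2 items per day — holds.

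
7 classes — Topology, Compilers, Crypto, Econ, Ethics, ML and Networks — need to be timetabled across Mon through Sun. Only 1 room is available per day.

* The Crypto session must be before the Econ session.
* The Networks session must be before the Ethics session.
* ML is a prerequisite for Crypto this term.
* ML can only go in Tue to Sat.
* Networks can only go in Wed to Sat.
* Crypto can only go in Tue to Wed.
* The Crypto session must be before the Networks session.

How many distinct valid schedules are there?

24

Splitting on Topology: it can be Mon (12), Thu (3), Fri (3), Sat (3), Sun (3). Listing each branch's schedules as (Compilers, Crypto, Econ, Ethics, ML, Networks):
Topology=Mon: (Thu,Wed,Fri,Sun,Tue,Sat) (Thu,Wed,Sat,Sun,Tue,Fri) (Thu,Wed,Sun,Sat,Tue,Fri) (Fri,Wed,Thu,Sun,Tue,Sat) (Fri,Wed,Sat,Sun,Tue,Thu) (Fri,Wed,Sun,Sat,Tue,Thu) (Sat,Wed,Thu,Sun,Tue,Fri) (Sat,Wed,Fri,Sun,Tue,Thu) (Sat,Wed,Sun,Fri,Tue,Thu) (Sun,Wed,Thu,Sat,Tue,Fri) (Sun,Wed,Fri,Sat,Tue,Thu) (Sun,Wed,Sat,Fri,Tue,Thu) — 12.
Topology=Thu: (Mon,Wed,Fri,Sun,Tue,Sat) (Mon,Wed,Sat,Sun,Tue,Fri) (Mon,Wed,Sun,Sat,Tue,Fri) — 3.
Topology=Fri: (Mon,Wed,Thu,Sun,Tue,Sat) (Mon,Wed,Sat,Sun,Tue,Thu) (Mon,Wed,Sun,Sat,Tue,Thu) — 3.
Topology=Sat: (Mon,Wed,Thu,Sun,Tue,Fri) (Mon,Wed,Fri,Sun,Tue,Thu) (Mon,Wed,Sun,Fri,Tue,Thu) — 3.
Topology=Sun: (Mon,Wed,Thu,Sat,Tue,Fri) (Mon,Wed,Fri,Sat,Tue,Thu) (Mon,Wed,Sat,Fri,Tue,Thu) — 3.
Summing: 12 + 3 + 3 + 3 + 3 = 24.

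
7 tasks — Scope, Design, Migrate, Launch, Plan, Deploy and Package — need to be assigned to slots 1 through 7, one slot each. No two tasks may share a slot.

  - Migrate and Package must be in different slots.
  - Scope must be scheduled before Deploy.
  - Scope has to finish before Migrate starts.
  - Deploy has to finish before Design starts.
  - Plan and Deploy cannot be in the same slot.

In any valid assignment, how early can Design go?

3

Precedence pushes Design to at least 3.
Design at 3 is achievable: Design=3, Scope=1, Migrate=4, Package=7, Deploy=2, Plan=6, Launch=5.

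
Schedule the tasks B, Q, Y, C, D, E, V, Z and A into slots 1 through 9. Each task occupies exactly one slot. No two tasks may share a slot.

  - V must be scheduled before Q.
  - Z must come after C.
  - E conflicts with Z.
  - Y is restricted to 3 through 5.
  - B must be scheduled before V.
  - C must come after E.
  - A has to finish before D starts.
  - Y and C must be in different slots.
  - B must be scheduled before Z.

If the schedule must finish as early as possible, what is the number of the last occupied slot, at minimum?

The precedence chain requires at least 3 distinct slots.
With at most 1 per slot and 9 tasks, at least 9 slots are needed.
9 works (last occupied slot: 9): for example B=1, E=2, A=8, Z=6, Q=7, V=5, Y=3, D=9, C=4.

9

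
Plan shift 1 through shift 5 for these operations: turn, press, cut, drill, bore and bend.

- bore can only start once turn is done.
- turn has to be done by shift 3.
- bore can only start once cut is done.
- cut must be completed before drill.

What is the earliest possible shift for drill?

shift 2

Precedence pushes drill to at least shift 2.
drill at shift 2 is achievable: drill -> shift 2; bore -> shift 2; bend -> shift 1; turn -> shift 1; cut -> shift 1; press -> shift 1.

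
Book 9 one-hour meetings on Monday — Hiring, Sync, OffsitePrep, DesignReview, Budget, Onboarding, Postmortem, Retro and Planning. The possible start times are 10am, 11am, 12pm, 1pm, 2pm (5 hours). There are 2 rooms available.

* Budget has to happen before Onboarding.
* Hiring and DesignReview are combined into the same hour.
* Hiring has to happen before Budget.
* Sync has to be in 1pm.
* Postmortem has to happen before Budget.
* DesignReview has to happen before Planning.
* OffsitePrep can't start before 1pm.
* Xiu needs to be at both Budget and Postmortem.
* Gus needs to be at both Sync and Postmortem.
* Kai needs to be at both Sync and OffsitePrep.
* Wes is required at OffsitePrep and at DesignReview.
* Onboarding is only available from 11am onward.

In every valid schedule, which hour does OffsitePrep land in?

2pm

OffsitePrep's window is 1pm–2pm.
Sync is fixed at 1pm, and OffsitePrep can't share a hour with Sync.
So OffsitePrep must be 2pm.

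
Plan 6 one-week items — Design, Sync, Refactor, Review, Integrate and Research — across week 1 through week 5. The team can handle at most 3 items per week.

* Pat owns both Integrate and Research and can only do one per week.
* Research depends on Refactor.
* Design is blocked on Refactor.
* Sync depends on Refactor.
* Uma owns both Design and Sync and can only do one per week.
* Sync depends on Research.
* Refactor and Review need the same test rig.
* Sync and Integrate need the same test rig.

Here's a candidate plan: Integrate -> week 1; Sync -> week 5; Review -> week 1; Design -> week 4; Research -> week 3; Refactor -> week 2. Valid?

Design is blocked on Refactor — holds.
Sync depends on Refactor — holds.
Pat owns both Integrate and Research and can only do one per week — holds.
Sync and Integrate need the same test rig — holds.
Research depends on Refactor — holds.
Sync depends on Research — holds.
The team can handle at most 3 items per week — holds.
Uma owns both Design and Sync and can only do one per week — holds.
Refactor and Review need the same test rig — holds.

Yes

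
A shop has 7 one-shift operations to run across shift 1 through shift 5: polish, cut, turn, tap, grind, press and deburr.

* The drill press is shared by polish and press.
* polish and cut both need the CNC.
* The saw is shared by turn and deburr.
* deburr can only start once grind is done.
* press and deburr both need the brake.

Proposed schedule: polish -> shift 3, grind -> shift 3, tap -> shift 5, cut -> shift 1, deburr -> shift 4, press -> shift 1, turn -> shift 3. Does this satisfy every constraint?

press and deburr both need the brake — holds.
deburr can only start once grind is done — holds.
polish and cut both need the CNC — holds.
The drill press is shared by polish and press — holds.
The saw is shared by turn and deburr — holds.

Yes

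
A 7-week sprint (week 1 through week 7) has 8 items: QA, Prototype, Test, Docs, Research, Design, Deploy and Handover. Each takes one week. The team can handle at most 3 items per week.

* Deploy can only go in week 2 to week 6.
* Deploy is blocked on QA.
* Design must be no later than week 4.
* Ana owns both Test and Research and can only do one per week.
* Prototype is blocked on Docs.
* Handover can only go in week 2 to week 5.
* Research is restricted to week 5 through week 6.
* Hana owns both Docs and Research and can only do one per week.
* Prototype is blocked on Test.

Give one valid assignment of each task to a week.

QA=week 1, Test=week 1, Docs=week 2, Prototype=week 3, Deploy=week 2, Design=week 1, Handover=week 2, Research=week 5

Checking: Test(week 1) before Prototype(week 3); QA(week 1) before Deploy(week 2); Docs(week 2) before Prototype(week 3); Test(week 1) != Research(week 5); Docs(week 2) != Research(week 5); Handover=week 2 in [week 2,week 5]; Deploy=week 2 in [week 2,week 6]; Design=week 1 in [week 1,week 4]; Research=week 5 in [week 5,week 6]; max 3 per week (cap 3).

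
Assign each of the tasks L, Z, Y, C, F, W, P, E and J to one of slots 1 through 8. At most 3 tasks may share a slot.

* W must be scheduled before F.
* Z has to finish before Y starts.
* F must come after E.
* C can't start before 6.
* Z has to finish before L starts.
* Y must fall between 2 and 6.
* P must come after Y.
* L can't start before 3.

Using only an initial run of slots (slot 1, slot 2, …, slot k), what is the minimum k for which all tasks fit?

6 slots

The precedence chain requires at least 3 distinct slots.
With at most 3 per slot and 9 tasks, at least 3 slots are needed.
C can't be placed before 6, so the schedule must run through at least slot 6.
6 works (last occupied slot: 6): for example P -> 3, Z -> 1, E -> 1, J -> 2, L -> 3, W -> 1, F -> 2, C -> 6, Y -> 2.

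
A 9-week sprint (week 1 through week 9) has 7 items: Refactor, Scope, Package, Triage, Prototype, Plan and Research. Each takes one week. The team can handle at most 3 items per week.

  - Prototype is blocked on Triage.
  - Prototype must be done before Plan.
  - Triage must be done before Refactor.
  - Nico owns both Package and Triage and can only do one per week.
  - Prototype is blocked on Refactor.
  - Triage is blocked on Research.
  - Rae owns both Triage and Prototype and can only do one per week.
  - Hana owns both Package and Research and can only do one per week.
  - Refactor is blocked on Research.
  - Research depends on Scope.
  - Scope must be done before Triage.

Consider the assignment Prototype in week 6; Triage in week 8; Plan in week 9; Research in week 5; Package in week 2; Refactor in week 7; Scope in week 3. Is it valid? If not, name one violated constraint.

Triage must be done before Refactor — violated.
The team can handle at most 3 items per week — holds.
Prototype is blocked on Refactor — violated.
Triage is blocked on Research — holds.
Rae owns both Triage and Prototype and can only do one per week — holds.
Refactor is blocked on Research — holds.
Scope must be done before Triage — holds.
Prototype must be done before Plan — holds.
Research depends on Scope — holds.
Hana owns both Package and Research and can only do one per week — holds.
Prototype is blocked on Triage — violated.
Nico owns both Package and Triage and can only do one per week — holds.

No — it violates: Prototype is blocked on Triage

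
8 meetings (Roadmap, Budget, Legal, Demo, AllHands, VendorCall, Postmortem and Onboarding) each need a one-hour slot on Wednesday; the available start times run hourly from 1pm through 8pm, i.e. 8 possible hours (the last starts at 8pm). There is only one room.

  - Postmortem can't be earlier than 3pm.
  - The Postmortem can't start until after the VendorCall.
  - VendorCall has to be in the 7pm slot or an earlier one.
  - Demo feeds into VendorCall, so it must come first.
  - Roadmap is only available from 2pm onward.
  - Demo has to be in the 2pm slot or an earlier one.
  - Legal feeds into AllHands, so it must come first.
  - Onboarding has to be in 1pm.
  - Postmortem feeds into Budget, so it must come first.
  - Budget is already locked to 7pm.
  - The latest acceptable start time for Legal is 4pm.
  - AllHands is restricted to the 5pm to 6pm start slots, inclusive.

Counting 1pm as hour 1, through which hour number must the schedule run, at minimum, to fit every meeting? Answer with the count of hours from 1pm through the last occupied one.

8

The precedence chain requires at least 4 distinct hours.
With at most 1 per hour and 8 meetings, at least 8 hours are needed.
Budget can't be placed before 7pm — that is hour 7 counting from 1pm — so the schedule must run through at least 7 hours.
8 works (last occupied hour: 8pm): for example Onboarding in 1pm; VendorCall in 4pm; Budget in 7pm; AllHands in 5pm; Roadmap in 8pm; Legal in 3pm; Demo in 2pm; Postmortem in 6pm.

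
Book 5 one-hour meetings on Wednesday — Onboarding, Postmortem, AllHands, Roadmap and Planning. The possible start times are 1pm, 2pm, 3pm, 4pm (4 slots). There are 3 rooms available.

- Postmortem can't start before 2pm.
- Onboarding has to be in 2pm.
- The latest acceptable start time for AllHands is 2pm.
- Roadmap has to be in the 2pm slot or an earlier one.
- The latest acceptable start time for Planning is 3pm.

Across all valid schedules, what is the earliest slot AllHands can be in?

AllHands's own window allows nothing later than 2pm.
AllHands at 1pm is achievable: Roadmap -> 1pm; Onboarding -> 2pm; Planning -> 1pm; AllHands -> 1pm; Postmortem -> 2pm.

1pm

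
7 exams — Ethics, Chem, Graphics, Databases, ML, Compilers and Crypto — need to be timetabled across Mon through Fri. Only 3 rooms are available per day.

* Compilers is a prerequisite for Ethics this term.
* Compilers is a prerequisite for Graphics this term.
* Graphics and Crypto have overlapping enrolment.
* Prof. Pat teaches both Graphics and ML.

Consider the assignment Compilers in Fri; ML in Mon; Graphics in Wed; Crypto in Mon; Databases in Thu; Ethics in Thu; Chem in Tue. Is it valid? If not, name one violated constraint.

Graphics and Crypto have overlapping enrolment — holds.
Only 3 rooms are available per day — holds.
Compilers is a prerequisite for Ethics this term — violated.
Prof. Pat teaches both Graphics and ML — holds.
Compilers is a prerequisite for Graphics this term — violated.

Invalid. Compilers is a prerequisite for Graphics this term.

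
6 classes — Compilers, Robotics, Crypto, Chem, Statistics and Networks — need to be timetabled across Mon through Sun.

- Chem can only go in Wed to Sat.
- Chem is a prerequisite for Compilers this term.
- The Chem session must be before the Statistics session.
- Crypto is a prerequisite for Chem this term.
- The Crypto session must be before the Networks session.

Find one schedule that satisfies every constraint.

Compilers=Thu, Robotics=Mon, Chem=Wed, Statistics=Thu, Networks=Tue, Crypto=Mon

Checking: Crypto(Mon) before Networks(Tue); Chem(Wed) before Compilers(Thu); Chem(Wed) before Statistics(Thu); Crypto(Mon) before Chem(Wed); Chem=Wed in [Wed,Sat].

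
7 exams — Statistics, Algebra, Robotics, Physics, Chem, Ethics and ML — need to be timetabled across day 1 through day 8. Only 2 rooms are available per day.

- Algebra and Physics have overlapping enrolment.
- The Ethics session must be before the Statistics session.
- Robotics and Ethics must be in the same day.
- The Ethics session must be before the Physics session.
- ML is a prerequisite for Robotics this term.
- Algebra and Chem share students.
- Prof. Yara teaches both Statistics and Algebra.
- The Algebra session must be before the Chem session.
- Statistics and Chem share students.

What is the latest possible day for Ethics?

Ethics must be in the same day as Robotics, which can't be before day 2, so Ethics is at least day 2; downstream work caps Ethics at day 7.
Ethics at day 7 is achievable: Robotics -> day 7; Algebra -> day 1; Statistics -> day 8; Ethics -> day 7; Chem -> day 2; ML -> day 1; Physics -> day 8.

day 7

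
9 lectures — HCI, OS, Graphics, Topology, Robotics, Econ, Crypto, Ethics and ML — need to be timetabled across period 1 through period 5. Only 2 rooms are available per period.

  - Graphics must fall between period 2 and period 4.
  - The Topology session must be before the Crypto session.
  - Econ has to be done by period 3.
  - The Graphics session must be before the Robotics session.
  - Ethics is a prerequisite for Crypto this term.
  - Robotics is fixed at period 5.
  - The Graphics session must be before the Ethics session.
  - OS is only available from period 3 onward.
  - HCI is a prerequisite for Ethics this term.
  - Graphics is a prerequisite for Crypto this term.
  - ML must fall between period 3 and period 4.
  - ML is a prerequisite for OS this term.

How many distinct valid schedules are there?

39

Splitting on HCI: it can be period 1 (23), period 2 (13), period 3 (3). Listing each branch's schedules as (OS, Graphics, Topology, Robotics, Econ, Crypto, Ethics, ML) by period number:
HCI=period 1: (4,2,1,5,2,4,3,3) (4,2,1,5,2,5,3,3) (4,2,1,5,2,5,4,3) (4,2,1,5,3,5,4,3) (4,2,2,5,1,4,3,3) (4,2,2,5,1,5,3,3) (4,2,2,5,1,5,4,3) (4,2,2,5,3,5,4,3) (4,2,3,5,1,5,4,3) (4,2,3,5,2,5,4,3) (4,2,4,5,1,5,3,3) (4,2,4,5,2,5,3,3) (4,3,1,5,2,5,4,3) (4,3,2,5,1,5,4,3) (4,3,2,5,2,5,4,3) (5,2,1,5,2,4,3,3) (5,2,1,5,2,4,3,4) (5,2,1,5,3,4,3,4) (5,2,2,5,1,4,3,3) (5,2,2,5,1,4,3,4) (5,2,2,5,3,4,3,4) (5,2,3,5,1,4,3,4) (5,2,3,5,2,4,3,4) — 23.
HCI=period 2: (4,2,1,5,1,4,3,3) (4,2,1,5,1,5,3,3) (4,2,1,5,1,5,4,3) (4,2,1,5,3,5,4,3) (4,2,3,5,1,5,4,3) (4,2,4,5,1,5,3,3) (4,3,1,5,1,5,4,3) (4,3,1,5,2,5,4,3) (4,3,2,5,1,5,4,3) (5,2,1,5,1,4,3,3) (5,2,1,5,1,4,3,4) (5,2,1,5,3,4,3,4) (5,2,3,5,1,4,3,4) — 13.
HCI=period 3: (4,2,1,5,1,5,4,3) (4,2,1,5,2,5,4,3) (4,2,2,5,1,5,4,3) — 3.
Summing: 23 + 13 + 3 = 39.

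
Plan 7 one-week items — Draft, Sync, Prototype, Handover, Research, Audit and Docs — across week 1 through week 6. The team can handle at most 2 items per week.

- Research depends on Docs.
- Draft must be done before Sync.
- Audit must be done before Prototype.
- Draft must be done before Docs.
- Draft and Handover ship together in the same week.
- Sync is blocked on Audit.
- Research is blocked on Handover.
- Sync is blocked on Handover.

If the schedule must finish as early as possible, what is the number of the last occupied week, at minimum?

The precedence chain requires at least 3 distinct weeks.
With at most 2 per week and 7 tasks, at least 4 weeks are needed.
4 works (last occupied week: week 4): for example Handover -> week 1; Draft -> week 1; Sync -> week 3; Research -> week 3; Docs -> week 2; Audit -> week 2; Prototype -> week 4.

week 4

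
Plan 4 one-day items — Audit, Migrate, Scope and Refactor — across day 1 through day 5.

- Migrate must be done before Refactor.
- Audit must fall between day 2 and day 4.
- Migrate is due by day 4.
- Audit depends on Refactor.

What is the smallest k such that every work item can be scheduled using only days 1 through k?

The precedence chain requires at least 3 distinct days.
3 works (last occupied day: day 3): for example Scope in day 1; Refactor in day 2; Audit in day 3; Migrate in day 1.

3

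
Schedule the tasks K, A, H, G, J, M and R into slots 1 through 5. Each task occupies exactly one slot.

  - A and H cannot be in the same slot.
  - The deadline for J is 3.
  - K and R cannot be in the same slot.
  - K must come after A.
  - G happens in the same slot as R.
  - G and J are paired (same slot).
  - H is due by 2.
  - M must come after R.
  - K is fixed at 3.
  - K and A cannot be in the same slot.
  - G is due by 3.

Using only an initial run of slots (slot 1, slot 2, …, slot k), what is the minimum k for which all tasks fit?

3

The precedence chain requires at least 2 distinct slots.
K can't be placed before 3, so the schedule must run through at least slot 3.
3 works (last occupied slot: 3): for example G in 1; K in 3; R in 1; A in 2; M in 2; H in 1; J in 1.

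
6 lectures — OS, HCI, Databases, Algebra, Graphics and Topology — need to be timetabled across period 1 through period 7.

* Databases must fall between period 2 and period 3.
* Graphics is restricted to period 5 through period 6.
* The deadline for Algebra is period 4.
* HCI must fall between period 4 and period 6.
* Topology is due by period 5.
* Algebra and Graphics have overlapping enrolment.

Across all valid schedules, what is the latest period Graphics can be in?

Graphics is available from period 5; Graphics's own window allows nothing later than period 6.
Graphics at period 6 is achievable: HCI -> period 4; Algebra -> period 1; Databases -> period 2; Topology -> period 1; Graphics -> period 6; OS -> period 1.

period 6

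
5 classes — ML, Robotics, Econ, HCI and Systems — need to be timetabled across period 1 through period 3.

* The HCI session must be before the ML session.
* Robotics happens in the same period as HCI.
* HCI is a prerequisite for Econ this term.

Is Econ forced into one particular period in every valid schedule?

No

Econ can be period 2 (e.g. HCI=period 1; Econ=period 2; Robotics=period 1; Systems=period 1; ML=period 2) or period 3 (e.g. Systems -> period 1; ML -> period 2; Econ -> period 3; HCI -> period 1; Robotics -> period 1).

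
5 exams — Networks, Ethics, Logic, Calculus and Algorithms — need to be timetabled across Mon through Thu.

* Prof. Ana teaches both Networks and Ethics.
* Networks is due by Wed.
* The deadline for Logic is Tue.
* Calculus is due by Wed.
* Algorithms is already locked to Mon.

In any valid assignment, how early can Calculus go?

Mon

Calculus's own window allows nothing later than Wed.
Calculus at Mon is achievable: Logic -> Mon, Networks -> Mon, Ethics -> Tue, Calculus -> Mon, Algorithms -> Mon.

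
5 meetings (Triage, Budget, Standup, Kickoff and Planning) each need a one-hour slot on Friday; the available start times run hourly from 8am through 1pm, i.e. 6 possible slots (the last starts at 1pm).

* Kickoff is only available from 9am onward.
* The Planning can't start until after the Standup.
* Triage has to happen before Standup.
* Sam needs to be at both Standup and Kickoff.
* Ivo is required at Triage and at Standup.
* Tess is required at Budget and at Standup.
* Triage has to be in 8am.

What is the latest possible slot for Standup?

Precedence pushes Standup to at least 9am; downstream work caps Standup at 12pm.
Standup at 12pm is achievable: Budget=8am, Standup=12pm, Planning=1pm, Triage=8am, Kickoff=9am.

12pm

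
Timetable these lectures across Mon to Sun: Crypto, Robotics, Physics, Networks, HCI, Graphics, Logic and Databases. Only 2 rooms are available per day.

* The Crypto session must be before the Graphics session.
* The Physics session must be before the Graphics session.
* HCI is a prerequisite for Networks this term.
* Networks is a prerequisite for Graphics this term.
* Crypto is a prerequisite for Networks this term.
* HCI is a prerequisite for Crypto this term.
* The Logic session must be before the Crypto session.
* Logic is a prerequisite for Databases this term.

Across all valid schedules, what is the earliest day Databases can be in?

Tue

Precedence pushes Databases to at least Tue.
Databases at Tue is achievable: Networks=Wed, Physics=Wed, Databases=Tue, HCI=Mon, Logic=Mon, Graphics=Thu, Robotics=Thu, Crypto=Tue.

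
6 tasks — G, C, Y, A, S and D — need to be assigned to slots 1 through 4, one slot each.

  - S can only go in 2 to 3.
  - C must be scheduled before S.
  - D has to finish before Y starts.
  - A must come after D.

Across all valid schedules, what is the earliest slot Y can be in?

Precedence pushes Y to at least 2.
Y at 2 is achievable: Y in 2; C in 1; G in 1; S in 2; A in 2; D in 1.

2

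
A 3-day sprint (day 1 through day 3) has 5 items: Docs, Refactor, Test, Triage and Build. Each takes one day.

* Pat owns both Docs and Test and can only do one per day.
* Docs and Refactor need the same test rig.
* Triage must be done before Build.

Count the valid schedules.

36

Splitting on Docs: it can be day 1 (12), day 2 (12), day 3 (12). Listing each branch's schedules as (Refactor, Test, Triage, Build) by day number:
Docs=day 1: (2,2,1,2) (2,2,1,3) (2,2,2,3) (2,3,1,2) (2,3,1,3) (2,3,2,3) (3,2,1,2) (3,2,1,3) (3,2,2,3) (3,3,1,2) (3,3,1,3) (3,3,2,3) — 12.
Docs=day 2: (1,1,1,2) (1,1,1,3) (1,1,2,3) (1,3,1,2) (1,3,1,3) (1,3,2,3) (3,1,1,2) (3,1,1,3) (3,1,2,3) (3,3,1,2) (3,3,1,3) (3,3,2,3) — 12.
Docs=day 3: (1,1,1,2) (1,1,1,3) (1,1,2,3) (1,2,1,2) (1,2,1,3) (1,2,2,3) (2,1,1,2) (2,1,1,3) (2,1,2,3) (2,2,1,2) (2,2,1,3) (2,2,2,3) — 12.
Summing: 12 + 12 + 12 = 36.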